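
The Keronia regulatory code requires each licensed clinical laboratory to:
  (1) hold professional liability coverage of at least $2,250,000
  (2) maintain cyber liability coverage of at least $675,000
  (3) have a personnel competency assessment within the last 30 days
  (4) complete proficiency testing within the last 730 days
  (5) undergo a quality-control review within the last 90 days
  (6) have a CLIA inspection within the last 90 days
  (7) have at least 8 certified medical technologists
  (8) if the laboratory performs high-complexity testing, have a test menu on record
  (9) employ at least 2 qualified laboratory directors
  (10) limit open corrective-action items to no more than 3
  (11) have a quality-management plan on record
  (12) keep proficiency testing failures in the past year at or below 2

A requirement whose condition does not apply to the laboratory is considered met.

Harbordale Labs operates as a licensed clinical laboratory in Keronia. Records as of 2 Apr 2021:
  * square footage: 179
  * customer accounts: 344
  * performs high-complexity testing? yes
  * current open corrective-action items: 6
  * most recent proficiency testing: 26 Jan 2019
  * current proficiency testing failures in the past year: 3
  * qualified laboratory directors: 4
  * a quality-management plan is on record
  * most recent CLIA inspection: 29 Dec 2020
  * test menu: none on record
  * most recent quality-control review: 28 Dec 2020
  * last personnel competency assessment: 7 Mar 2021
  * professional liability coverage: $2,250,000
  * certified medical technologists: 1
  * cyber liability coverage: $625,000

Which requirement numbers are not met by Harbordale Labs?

2, 4, 5, 6, 7, 8, 10, 12

1. professional liability coverage $2,250,000 ≥ $2,250,000 → met
2. cyber liability coverage $625,000 < $675,000 → not met
3. personnel competency assessment 26 days ago vs limit 30 → met
4. proficiency testing 797 days ago vs limit 730 → not met
5. quality-control review 95 days ago vs limit 90 → not met
6. CLIA inspection 94 days ago vs limit 90 → not met
7. certified medical technologists 1 < 8 → not met
8. condition 'performs high-complexity testing' holds; test menu absent → not met
9. qualified laboratory directors 4 ≥ 2 → met
10. open corrective-action items 6 > 3 → not met
11. quality-management plan present → met
12. proficiency testing failures in the past year 3 > 2 → not met
Not met: 2, 4, 5, 6, 7, 8, 10, 12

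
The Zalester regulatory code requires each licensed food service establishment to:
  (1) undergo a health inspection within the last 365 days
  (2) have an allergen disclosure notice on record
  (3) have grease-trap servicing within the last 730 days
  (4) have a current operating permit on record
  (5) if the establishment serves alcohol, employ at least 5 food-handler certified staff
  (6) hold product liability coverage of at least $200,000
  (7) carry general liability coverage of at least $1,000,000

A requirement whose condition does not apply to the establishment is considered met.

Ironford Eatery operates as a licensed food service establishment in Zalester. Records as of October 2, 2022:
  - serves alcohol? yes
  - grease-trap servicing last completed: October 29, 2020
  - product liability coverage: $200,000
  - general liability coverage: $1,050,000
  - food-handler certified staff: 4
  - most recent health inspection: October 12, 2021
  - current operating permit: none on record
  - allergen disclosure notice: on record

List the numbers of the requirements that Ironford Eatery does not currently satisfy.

4, 5

1. health inspection 355 days ago vs limit 365 → met
2. allergen disclosure notice present → met
3. grease-trap servicing 703 days ago vs limit 730 → met
4. current operating permit absent → not met
5. condition 'serves alcohol' holds; food-handler certified staff 4 < 5 → not met
6. product liability coverage $200,000 ≥ $200,000 → met
7. general liability coverage $1,050,000 ≥ $1,000,000 → met
Not met: 4, 5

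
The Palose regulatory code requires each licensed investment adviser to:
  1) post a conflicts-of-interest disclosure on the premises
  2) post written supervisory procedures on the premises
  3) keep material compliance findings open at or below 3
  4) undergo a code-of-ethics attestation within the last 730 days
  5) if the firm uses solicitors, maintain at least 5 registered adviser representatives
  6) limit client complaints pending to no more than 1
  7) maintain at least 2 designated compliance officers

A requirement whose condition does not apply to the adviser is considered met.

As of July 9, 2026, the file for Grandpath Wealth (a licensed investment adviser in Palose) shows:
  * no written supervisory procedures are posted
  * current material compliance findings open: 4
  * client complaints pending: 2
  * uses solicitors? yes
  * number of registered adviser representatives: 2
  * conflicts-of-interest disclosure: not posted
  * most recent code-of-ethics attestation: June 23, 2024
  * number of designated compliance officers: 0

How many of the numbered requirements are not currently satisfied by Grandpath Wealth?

1. conflicts-of-interest disclosure absent → not met
2. written supervisory procedures absent → not met
3. material compliance findings open 4 > 3 → not met
4. code-of-ethics attestation 746 days ago vs limit 730 → not met
5. condition 'uses solicitors' holds; registered adviser representatives 2 < 5 → not met
6. client complaints pending 2 > 1 → not met
7. designated compliance officers 0 < 2 → not met
Not met: 7 of 7

7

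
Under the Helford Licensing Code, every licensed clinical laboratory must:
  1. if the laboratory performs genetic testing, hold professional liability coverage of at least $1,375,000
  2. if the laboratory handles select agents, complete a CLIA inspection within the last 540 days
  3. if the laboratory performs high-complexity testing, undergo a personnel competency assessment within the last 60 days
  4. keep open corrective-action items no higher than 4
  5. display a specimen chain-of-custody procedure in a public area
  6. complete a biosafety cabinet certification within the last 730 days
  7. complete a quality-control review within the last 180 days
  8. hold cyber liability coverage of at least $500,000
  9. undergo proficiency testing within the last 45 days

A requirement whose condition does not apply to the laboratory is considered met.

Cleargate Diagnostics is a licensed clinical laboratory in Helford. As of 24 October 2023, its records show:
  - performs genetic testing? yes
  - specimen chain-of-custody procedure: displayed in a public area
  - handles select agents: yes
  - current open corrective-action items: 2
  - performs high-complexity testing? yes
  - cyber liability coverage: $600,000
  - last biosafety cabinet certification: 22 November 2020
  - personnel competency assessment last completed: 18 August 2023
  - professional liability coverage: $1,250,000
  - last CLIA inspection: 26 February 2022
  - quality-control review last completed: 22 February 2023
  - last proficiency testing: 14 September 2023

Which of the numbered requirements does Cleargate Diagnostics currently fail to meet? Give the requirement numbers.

1. condition 'performs genetic testing' holds; professional liability coverage $1,250,000 < $1,375,000 → not met
2. condition 'handles select agents' holds; CLIA inspection 605 days ago vs limit 540 → not met
3. condition 'performs high-complexity testing' holds; personnel competency assessment 67 days ago vs limit 60 → not met
4. open corrective-action items 2 ≤ 4 → met
5. specimen chain-of-custody procedure present → met
6. biosafety cabinet certification 1066 days ago vs limit 730 → not met
7. quality-control review 244 days ago vs limit 180 → not met
8. cyber liability coverage $600,000 ≥ $500,000 → met
9. proficiency testing 40 days ago vs limit 45 → met
Not met: 1, 2, 3, 6, 7

1, 2, 3, 6, 7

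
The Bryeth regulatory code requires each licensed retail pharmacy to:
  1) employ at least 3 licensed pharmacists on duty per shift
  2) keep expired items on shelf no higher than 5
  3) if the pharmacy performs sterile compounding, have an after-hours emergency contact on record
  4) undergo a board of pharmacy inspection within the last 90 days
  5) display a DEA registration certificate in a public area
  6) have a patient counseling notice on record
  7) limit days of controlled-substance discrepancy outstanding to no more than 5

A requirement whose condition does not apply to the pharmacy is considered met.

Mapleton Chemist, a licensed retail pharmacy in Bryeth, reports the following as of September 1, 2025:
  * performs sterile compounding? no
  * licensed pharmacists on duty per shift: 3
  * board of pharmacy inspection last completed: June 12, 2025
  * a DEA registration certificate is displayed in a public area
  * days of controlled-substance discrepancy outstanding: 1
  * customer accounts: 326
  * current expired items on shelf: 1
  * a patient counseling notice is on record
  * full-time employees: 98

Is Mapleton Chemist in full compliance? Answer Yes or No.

Yes

1. licensed pharmacists on duty per shift 3 ≥ 3 → met
2. expired items on shelf 1 ≤ 5 → met
3. condition 'performs sterile compounding' does not hold → requirement n/a → met
4. board of pharmacy inspection 81 days ago vs limit 90 → met
5. DEA registration certificate present → met
6. patient counseling notice present → met
7. days of controlled-substance discrepancy outstanding 1 ≤ 5 → met
All met.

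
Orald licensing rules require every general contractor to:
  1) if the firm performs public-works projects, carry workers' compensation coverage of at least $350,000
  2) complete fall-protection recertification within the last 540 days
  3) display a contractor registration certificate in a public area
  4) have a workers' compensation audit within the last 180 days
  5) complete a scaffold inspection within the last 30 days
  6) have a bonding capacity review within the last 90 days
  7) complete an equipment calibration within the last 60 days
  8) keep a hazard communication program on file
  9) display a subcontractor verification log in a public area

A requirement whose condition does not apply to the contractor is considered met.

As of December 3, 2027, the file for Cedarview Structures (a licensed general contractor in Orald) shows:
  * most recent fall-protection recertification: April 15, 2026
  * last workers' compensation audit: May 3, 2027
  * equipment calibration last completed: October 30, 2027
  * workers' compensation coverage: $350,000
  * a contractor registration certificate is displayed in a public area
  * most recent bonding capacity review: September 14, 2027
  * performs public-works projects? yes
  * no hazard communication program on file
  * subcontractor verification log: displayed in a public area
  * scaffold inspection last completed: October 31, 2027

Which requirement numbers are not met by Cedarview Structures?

1. condition 'performs public-works projects' holds; workers' compensation coverage $350,000 ≥ $350,000 → met
2. fall-protection recertification 597 days ago vs limit 540 → not met
3. contractor registration certificate present → met
4. workers' compensation audit 214 days ago vs limit 180 → not met
5. scaffold inspection 33 days ago vs limit 30 → not met
6. bonding capacity review 80 days ago vs limit 90 → met
7. equipment calibration 34 days ago vs limit 60 → met
8. hazard communication program absent → not met
9. subcontractor verification log present → met
Not met: 2, 4, 5, 8

2, 4, 5, 8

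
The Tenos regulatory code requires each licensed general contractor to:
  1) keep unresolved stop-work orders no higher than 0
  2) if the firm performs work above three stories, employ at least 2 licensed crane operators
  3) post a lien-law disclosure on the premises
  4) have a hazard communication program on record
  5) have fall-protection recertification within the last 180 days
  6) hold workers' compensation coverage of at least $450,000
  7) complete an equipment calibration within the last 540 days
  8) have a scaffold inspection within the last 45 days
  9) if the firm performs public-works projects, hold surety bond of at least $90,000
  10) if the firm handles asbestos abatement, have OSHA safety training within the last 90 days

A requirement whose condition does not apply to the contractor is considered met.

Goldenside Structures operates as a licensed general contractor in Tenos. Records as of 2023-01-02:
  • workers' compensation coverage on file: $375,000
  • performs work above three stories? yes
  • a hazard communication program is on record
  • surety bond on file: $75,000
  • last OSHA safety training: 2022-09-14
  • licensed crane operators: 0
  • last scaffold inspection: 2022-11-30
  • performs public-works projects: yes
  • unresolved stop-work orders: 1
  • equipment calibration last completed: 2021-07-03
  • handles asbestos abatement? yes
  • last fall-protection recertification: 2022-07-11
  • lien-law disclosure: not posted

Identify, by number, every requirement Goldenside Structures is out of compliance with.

1, 2, 3, 6, 7, 9, 10

1. unresolved stop-work orders 1 > 0 → not met
2. condition 'performs work above three stories' holds; licensed crane operators 0 < 2 → not met
3. lien-law disclosure absent → not met
4. hazard communication program present → met
5. fall-protection recertification 175 days ago vs limit 180 → met
6. workers' compensation coverage $375,000 < $450,000 → not met
7. equipment calibration 548 days ago vs limit 540 → not met
8. scaffold inspection 33 days ago vs limit 45 → met
9. condition 'performs public-works projects' holds; surety bond $75,000 < $90,000 → not met
10. condition 'handles asbestos abatement' holds; OSHA safety training 110 days ago vs limit 90 → not met
Not met: 1, 2, 3, 6, 7, 9, 10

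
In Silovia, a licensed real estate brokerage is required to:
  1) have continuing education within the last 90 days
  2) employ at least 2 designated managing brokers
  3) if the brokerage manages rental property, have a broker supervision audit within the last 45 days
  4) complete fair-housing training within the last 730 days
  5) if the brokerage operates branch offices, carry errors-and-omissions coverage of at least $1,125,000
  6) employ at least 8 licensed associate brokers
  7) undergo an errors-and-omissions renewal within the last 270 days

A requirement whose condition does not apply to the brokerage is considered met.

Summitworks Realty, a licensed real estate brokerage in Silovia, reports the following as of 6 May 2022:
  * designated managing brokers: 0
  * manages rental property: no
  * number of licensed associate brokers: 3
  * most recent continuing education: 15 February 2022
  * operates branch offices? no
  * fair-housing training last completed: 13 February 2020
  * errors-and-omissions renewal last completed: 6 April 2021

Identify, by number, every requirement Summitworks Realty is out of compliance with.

2, 4, 6, 7

1. continuing education 80 days ago vs limit 90 → met
2. designated managing brokers 0 < 2 → not met
3. condition 'manages rental property' does not hold → requirement n/a → met
4. fair-housing training 813 days ago vs limit 730 → not met
5. condition 'operates branch offices' does not hold → requirement n/a → met
6. licensed associate brokers 3 < 8 → not met
7. errors-and-omissions renewal 395 days ago vs limit 270 → not met
Not met: 2, 4, 6, 7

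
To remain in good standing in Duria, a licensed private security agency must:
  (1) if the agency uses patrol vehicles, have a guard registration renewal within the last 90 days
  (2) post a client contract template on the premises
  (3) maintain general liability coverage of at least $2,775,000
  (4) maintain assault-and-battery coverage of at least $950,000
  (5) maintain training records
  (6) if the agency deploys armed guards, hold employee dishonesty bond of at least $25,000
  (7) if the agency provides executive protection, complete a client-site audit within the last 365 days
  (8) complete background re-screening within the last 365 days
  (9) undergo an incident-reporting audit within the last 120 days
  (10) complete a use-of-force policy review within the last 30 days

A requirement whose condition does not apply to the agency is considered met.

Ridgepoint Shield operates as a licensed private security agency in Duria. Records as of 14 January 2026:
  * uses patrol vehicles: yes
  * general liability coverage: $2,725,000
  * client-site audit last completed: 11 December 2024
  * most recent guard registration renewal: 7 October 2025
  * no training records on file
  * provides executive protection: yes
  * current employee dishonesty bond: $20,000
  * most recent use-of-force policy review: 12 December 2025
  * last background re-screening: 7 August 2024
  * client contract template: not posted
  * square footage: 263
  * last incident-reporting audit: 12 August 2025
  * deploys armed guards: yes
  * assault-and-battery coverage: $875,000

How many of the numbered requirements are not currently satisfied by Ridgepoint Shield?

1. condition 'uses patrol vehicles' holds; guard registration renewal 99 days ago vs limit 90 → not met
2. client contract template absent → not met
3. general liability coverage $2,725,000 < $2,775,000 → not met
4. assault-and-battery coverage $875,000 < $950,000 → not met
5. training records absent → not met
6. condition 'deploys armed guards' holds; employee dishonesty bond $20,000 < $25,000 → not met
7. condition 'provides executive protection' holds; client-site audit 399 days ago vs limit 365 → not met
8. background re-screening 525 days ago vs limit 365 → not met
9. incident-reporting audit 155 days ago vs limit 120 → not met
10. use-of-force policy review 33 days ago vs limit 30 → not met
Not met: 10 of 10

10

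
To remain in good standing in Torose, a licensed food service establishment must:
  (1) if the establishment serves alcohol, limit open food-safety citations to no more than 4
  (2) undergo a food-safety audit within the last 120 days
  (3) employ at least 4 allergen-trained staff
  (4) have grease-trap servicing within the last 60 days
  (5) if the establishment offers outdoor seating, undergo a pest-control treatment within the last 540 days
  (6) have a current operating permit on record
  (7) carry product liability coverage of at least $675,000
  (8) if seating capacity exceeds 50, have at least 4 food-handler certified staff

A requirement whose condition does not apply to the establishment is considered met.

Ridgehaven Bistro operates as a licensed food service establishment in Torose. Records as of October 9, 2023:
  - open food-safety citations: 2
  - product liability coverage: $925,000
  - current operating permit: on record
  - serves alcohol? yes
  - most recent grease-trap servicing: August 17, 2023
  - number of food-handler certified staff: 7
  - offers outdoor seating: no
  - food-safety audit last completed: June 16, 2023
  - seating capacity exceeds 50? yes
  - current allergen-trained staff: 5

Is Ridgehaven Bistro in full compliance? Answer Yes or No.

Yes

1. condition 'serves alcohol' holds; open food-safety citations 2 ≤ 4 → met
2. food-safety audit 115 days ago vs limit 120 → met
3. allergen-trained staff 5 ≥ 4 → met
4. grease-trap servicing 53 days ago vs limit 60 → met
5. condition 'offers outdoor seating' does not hold → requirement n/a → met
6. current operating permit present → met
7. product liability coverage $925,000 ≥ $675,000 → met
8. condition 'seating capacity exceeds 50' holds; food-handler certified staff 7 ≥ 4 → met
All met.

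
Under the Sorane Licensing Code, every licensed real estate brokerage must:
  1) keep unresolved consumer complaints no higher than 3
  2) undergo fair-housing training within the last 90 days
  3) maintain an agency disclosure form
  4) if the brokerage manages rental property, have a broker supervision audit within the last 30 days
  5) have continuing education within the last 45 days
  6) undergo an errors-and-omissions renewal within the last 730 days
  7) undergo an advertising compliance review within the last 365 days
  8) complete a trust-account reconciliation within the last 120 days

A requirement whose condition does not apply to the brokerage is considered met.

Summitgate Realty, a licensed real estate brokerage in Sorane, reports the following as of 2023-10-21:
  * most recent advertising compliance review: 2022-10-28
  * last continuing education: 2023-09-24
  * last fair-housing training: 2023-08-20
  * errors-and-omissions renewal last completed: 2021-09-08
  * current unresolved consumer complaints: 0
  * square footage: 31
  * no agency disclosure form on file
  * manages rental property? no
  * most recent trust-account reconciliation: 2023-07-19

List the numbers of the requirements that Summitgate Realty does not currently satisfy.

1. unresolved consumer complaints 0 ≤ 3 → met
2. fair-housing training 62 days ago vs limit 90 → met
3. agency disclosure form absent → not met
4. condition 'manages rental property' does not hold → requirement n/a → met
5. continuing education 27 days ago vs limit 45 → met
6. errors-and-omissions renewal 773 days ago vs limit 730 → not met
7. advertising compliance review 358 days ago vs limit 365 → met
8. trust-account reconciliation 94 days ago vs limit 120 → met
Not met: 3, 6

3, 6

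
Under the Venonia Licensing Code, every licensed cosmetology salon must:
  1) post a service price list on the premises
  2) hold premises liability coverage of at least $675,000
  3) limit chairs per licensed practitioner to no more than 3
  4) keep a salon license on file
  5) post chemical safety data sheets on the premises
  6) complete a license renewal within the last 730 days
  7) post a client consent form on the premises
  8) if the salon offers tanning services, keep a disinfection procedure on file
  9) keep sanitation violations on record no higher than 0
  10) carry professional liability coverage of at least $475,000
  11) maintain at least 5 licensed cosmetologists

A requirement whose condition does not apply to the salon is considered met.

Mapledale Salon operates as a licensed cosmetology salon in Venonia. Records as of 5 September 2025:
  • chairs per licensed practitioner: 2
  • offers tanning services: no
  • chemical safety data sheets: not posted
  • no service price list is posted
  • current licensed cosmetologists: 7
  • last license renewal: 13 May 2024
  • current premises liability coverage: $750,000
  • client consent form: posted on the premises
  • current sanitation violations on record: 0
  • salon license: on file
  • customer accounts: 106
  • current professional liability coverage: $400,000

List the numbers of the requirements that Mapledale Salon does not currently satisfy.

1, 5, 10

1. service price list absent → not met
2. premises liability coverage $750,000 ≥ $675,000 → met
3. chairs per licensed practitioner 2 ≤ 3 → met
4. salon license present → met
5. chemical safety data sheets absent → not met
6. license renewal 480 days ago vs limit 730 → met
7. client consent form present → met
8. condition 'offers tanning services' does not hold → requirement n/a → met
9. sanitation violations on record 0 ≤ 0 → met
10. professional liability coverage $400,000 < $475,000 → not met
11. licensed cosmetologists 7 ≥ 5 → met
Not met: 1, 5, 10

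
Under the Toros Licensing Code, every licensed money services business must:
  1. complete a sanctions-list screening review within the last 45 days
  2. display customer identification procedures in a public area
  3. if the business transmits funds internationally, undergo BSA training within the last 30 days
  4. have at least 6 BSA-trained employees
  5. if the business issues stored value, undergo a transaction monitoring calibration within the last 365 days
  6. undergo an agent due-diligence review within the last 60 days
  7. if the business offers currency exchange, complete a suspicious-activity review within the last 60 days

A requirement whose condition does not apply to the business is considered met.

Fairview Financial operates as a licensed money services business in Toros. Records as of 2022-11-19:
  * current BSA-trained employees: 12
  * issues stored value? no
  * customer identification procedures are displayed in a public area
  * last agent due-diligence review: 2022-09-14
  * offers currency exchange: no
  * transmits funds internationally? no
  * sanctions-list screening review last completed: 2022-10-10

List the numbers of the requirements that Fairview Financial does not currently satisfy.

6

1. sanctions-list screening review 40 days ago vs limit 45 → met
2. customer identification procedures present → met
3. condition 'transmits funds internationally' does not hold → requirement n/a → met
4. BSA-trained employees 12 ≥ 6 → met
5. condition 'issues stored value' does not hold → requirement n/a → met
6. agent due-diligence review 66 days ago vs limit 60 → not met
7. condition 'offers currency exchange' does not hold → requirement n/a → met
Not met: 6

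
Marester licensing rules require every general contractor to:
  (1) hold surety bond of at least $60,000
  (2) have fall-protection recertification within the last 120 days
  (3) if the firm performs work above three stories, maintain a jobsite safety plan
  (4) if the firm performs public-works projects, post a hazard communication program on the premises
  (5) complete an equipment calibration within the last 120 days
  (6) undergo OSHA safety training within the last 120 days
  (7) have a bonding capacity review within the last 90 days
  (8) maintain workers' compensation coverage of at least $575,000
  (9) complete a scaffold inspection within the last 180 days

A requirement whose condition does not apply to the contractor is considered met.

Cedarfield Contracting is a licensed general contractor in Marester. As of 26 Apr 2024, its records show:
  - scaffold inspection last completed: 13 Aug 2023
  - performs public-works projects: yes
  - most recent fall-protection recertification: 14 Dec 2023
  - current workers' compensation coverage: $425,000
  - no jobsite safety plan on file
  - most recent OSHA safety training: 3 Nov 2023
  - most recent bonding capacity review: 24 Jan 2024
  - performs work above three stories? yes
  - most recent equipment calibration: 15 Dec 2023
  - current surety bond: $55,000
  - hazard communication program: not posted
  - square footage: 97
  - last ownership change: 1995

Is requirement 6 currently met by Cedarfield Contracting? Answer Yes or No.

No

6. OSHA safety training 175 days ago vs limit 120 → not met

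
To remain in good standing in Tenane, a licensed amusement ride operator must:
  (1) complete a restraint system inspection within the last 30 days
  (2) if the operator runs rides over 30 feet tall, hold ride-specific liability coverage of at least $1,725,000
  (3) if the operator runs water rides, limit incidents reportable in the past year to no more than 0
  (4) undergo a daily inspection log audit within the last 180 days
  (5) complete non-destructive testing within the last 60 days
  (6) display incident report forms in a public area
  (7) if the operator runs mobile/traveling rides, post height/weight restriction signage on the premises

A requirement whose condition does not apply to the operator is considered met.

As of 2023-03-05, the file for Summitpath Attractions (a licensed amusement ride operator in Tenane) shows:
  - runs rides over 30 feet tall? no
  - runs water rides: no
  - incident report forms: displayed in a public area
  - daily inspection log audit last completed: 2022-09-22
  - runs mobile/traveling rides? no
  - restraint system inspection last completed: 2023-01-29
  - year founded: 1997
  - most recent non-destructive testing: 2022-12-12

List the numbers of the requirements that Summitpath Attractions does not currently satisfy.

1, 5

1. restraint system inspection 35 days ago vs limit 30 → not met
2. condition 'runs rides over 30 feet tall' does not hold → requirement n/a → met
3. condition 'runs water rides' does not hold → requirement n/a → met
4. daily inspection log audit 164 days ago vs limit 180 → met
5. non-destructive testing 83 days ago vs limit 60 → not met
6. incident report forms present → met
7. condition 'runs mobile/traveling rides' does not hold → requirement n/a → met
Not met: 1, 5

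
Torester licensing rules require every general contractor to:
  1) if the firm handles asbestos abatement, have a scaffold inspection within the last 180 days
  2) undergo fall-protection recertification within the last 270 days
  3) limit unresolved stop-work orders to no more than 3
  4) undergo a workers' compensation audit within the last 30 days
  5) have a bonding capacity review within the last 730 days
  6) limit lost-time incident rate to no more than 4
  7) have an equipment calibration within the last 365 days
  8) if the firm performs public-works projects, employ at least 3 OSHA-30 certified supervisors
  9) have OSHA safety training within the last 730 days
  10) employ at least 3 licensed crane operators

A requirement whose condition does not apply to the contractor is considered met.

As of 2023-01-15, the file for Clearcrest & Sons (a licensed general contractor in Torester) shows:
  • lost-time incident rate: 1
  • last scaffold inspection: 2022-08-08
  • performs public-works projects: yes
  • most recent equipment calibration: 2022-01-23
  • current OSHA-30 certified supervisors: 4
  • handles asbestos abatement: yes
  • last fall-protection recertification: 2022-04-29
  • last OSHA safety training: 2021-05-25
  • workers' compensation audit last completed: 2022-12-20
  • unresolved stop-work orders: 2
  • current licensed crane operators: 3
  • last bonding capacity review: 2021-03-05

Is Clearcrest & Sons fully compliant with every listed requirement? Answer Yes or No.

1. condition 'handles asbestos abatement' holds; scaffold inspection 160 days ago vs limit 180 → met
2. fall-protection recertification 261 days ago vs limit 270 → met
3. unresolved stop-work orders 2 ≤ 3 → met
4. workers' compensation audit 26 days ago vs limit 30 → met
5. bonding capacity review 681 days ago vs limit 730 → met
6. lost-time incident rate 1 ≤ 4 → met
7. equipment calibration 357 days ago vs limit 365 → met
8. condition 'performs public-works projects' holds; OSHA-30 certified supervisors 4 ≥ 3 → met
9. OSHA safety training 600 days ago vs limit 730 → met
10. licensed crane operators 3 ≥ 3 → met
All met.

Yes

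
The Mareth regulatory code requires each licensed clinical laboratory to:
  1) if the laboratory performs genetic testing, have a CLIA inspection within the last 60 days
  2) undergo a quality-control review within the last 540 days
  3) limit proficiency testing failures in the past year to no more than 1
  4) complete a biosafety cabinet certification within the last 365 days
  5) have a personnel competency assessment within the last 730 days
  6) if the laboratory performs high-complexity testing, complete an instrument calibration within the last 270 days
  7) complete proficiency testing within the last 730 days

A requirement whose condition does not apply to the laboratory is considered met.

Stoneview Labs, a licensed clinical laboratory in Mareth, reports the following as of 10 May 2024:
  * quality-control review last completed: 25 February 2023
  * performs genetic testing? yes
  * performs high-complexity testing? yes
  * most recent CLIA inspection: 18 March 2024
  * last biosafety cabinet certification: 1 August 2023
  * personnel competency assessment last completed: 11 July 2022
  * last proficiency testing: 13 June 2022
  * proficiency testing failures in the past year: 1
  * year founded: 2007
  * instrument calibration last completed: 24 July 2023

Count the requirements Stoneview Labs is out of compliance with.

1. condition 'performs genetic testing' holds; CLIA inspection 53 days ago vs limit 60 → met
2. quality-control review 440 days ago vs limit 540 → met
3. proficiency testing failures in the past year 1 ≤ 1 → met
4. biosafety cabinet certification 283 days ago vs limit 365 → met
5. personnel competency assessment 669 days ago vs limit 730 → met
6. condition 'performs high-complexity testing' holds; instrument calibration 291 days ago vs limit 270 → not met
7. proficiency testing 697 days ago vs limit 730 → met
Not met: 1 of 7

1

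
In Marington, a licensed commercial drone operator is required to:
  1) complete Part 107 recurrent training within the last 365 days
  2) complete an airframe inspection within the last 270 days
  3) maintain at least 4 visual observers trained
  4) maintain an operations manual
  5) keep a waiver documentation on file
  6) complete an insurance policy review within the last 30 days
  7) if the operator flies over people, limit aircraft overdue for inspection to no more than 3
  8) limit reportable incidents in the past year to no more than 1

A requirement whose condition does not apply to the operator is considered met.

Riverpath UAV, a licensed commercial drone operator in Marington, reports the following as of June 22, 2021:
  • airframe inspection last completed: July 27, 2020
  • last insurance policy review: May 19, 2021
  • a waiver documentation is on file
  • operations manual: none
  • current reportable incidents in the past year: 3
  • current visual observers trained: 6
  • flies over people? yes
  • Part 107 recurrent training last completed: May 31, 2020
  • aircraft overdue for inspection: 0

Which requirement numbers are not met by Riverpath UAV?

1, 2, 4, 6, 8

1. Part 107 recurrent training 387 days ago vs limit 365 → not met
2. airframe inspection 330 days ago vs limit 270 → not met
3. visual observers trained 6 ≥ 4 → met
4. operations manual absent → not met
5. waiver documentation present → met
6. insurance policy review 34 days ago vs limit 30 → not met
7. condition 'flies over people' holds; aircraft overdue for inspection 0 ≤ 3 → met
8. reportable incidents in the past year 3 > 1 → not met
Not met: 1, 2, 4, 6, 8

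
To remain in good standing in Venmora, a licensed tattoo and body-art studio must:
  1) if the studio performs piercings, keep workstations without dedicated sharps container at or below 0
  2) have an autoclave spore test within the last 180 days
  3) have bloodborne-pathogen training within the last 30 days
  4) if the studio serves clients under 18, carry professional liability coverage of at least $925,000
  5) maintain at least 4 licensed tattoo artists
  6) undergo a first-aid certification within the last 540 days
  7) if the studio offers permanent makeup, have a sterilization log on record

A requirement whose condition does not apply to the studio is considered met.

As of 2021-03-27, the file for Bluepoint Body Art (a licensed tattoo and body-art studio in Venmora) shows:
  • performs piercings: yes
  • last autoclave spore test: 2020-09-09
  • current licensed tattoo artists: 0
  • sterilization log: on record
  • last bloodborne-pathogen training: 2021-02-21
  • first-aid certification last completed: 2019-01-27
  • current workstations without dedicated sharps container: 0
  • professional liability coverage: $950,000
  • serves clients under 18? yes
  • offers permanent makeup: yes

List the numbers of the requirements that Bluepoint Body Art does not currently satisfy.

1. condition 'performs piercings' holds; workstations without dedicated sharps container 0 ≤ 0 → met
2. autoclave spore test 199 days ago vs limit 180 → not met
3. bloodborne-pathogen training 34 days ago vs limit 30 → not met
4. condition 'serves clients under 18' holds; professional liability coverage $950,000 ≥ $925,000 → met
5. licensed tattoo artists 0 < 4 → not met
6. first-aid certification 790 days ago vs limit 540 → not met
7. condition 'offers permanent makeup' holds; sterilization log present → met
Not met: 2, 3, 5, 6

2, 3, 5, 6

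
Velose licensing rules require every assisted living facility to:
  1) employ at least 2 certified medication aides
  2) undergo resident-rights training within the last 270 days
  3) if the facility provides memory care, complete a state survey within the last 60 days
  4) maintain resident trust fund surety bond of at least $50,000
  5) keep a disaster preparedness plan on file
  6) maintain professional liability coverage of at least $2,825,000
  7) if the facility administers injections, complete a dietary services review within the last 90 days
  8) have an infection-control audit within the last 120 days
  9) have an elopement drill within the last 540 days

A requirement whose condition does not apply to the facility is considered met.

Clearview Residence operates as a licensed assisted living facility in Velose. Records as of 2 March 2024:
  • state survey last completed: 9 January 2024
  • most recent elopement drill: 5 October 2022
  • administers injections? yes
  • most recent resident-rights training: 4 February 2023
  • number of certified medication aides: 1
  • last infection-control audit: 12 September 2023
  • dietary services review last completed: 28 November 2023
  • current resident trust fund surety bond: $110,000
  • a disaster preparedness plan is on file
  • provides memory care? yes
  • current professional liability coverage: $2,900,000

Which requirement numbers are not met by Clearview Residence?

1. certified medication aides 1 < 2 → not met
2. resident-rights training 392 days ago vs limit 270 → not met
3. condition 'provides memory care' holds; state survey 53 days ago vs limit 60 → met
4. resident trust fund surety bond $110,000 ≥ $50,000 → met
5. disaster preparedness plan present → met
6. professional liability coverage $2,900,000 ≥ $2,825,000 → met
7. condition 'administers injections' holds; dietary services review 95 days ago vs limit 90 → not met
8. infection-control audit 172 days ago vs limit 120 → not met
9. elopement drill 514 days ago vs limit 540 → met
Not met: 1, 2, 7, 8

1, 2, 7, 8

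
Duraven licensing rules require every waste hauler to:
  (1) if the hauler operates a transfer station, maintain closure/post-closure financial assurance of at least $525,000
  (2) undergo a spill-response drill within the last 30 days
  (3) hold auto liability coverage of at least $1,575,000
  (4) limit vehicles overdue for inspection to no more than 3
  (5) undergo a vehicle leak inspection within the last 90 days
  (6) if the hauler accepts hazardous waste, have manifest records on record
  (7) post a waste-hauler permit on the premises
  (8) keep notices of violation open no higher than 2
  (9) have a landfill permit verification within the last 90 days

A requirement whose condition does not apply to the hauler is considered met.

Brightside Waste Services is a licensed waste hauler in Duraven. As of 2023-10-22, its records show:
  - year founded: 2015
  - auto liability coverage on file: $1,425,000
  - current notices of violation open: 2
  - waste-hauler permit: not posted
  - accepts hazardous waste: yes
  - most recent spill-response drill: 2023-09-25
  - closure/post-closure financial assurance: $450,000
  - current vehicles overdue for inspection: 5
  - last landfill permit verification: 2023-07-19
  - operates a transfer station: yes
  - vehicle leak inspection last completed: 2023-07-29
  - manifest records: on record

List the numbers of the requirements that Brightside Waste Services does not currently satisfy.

1, 3, 4, 7, 9

1. condition 'operates a transfer station' holds; closure/post-closure financial assurance $450,000 < $525,000 → not met
2. spill-response drill 27 days ago vs limit 30 → met
3. auto liability coverage $1,425,000 < $1,575,000 → not met
4. vehicles overdue for inspection 5 > 3 → not met
5. vehicle leak inspection 85 days ago vs limit 90 → met
6. condition 'accepts hazardous waste' holds; manifest records present → met
7. waste-hauler permit absent → not met
8. notices of violation open 2 ≤ 2 → met
9. landfill permit verification 95 days ago vs limit 90 → not met
Not met: 1, 3, 4, 7, 9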